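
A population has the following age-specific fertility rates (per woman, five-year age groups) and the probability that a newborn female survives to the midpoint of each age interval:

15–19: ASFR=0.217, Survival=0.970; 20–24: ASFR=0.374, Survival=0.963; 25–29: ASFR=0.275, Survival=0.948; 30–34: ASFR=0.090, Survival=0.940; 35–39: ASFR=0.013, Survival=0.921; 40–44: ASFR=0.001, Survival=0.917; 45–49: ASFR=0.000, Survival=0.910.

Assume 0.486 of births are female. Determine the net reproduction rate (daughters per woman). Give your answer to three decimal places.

Proportion female at birth = 0.486.
Weighting each age-specific rate by interval width and survival:
  15–19: 5 × 0.217 × 0.970 = 1.05245
  20–24: 5 × 0.374 × 0.963 = 1.80081
  25–29: 5 × 0.275 × 0.948 = 1.30350
  30–34: 5 × 0.090 × 0.940 = 0.42300
  35–39: 5 × 0.013 × 0.921 = 0.05987
  40–44: 5 × 0.001 × 0.917 = 0.00459
  45–49: 5 × 0.000 × 0.910 = 0.00000
Sum = 4.64422
NRR = 0.486 × 4.64422 = 2.25709
With NRR above 1 the population is above replacement fertility.

2.257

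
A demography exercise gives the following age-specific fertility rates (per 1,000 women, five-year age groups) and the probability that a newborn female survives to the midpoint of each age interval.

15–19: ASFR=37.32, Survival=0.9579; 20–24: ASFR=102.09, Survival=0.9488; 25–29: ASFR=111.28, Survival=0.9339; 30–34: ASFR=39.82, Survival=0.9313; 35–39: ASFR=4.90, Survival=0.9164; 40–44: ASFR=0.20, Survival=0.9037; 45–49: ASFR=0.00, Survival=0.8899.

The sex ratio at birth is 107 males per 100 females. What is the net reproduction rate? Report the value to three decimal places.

0.672

Proportion female at birth = 100 / (100 + 107) = 0.48309.
Per-age-group product (5 × ASFR × survival probability):
  15–19: 5 × 37.32/1000 × 0.9579 = 0.17874
  20–24: 5 × 102.09/1000 × 0.9488 = 0.48431
  25–29: 5 × 111.28/1000 × 0.9339 = 0.51962
  30–34: 5 × 39.82/1000 × 0.9313 = 0.18542
  35–39: 5 × 4.90/1000 × 0.9164 = 0.02245
  40–44: 5 × 0.20/1000 × 0.9037 = 0.00090
  45–49: 5 × 0.00/1000 × 0.8899 = 0.00000
Sum = 1.39144
NRR = 0.48309 × 1.39144 = 0.67219
An NRR under 1 implies long-run decline under these rates.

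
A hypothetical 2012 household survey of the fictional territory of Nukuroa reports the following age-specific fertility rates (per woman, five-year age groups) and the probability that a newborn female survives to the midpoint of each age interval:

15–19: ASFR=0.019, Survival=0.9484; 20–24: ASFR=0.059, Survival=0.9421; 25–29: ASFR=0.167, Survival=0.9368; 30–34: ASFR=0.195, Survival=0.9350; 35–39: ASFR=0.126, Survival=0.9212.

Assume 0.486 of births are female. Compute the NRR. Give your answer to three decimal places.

Proportion female at birth = 0.486.
Per-age-group product (5 × ASFR × survival probability):
  15–19: 5 × 0.019 × 0.9484 = 0.09010
  20–24: 5 × 0.059 × 0.9421 = 0.27792
  25–29: 5 × 0.167 × 0.9368 = 0.78223
  30–34: 5 × 0.195 × 0.9350 = 0.91163
  35–39: 5 × 0.126 × 0.9212 = 0.58036
Sum = 2.64224
NRR = 0.486 × 2.64224 = 1.28413
NRR > 1, so each generation more than replaces itself.

1.284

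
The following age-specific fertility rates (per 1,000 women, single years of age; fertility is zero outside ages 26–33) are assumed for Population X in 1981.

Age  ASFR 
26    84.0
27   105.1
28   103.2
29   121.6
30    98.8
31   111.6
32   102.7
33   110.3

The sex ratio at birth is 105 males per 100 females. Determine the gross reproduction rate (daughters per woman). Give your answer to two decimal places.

Proportion female at birth = 100 / (100 + 105) = 0.48780.
Sum of ASFRs = 84.0 + 105.1 + 103.2 + 121.6 + 98.8 + 111.6 + 102.7 + 110.3 = 837.3
TFR = 837.3 / 1000 = 0.8373
GRR = 0.48780 × 0.8373 = 0.40843

0.41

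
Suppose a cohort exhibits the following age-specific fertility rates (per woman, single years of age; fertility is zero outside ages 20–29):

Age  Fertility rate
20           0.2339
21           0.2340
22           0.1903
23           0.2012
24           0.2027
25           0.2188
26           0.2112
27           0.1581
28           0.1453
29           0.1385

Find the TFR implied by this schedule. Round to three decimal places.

Sum of ASFRs = 0.2339 + 0.2340 + 0.1903 + 0.2012 + 0.2027 + 0.2188 + 0.2112 + 0.1581 + 0.1453 + 0.1385 = 1.9340
TFR = 1.934

1.934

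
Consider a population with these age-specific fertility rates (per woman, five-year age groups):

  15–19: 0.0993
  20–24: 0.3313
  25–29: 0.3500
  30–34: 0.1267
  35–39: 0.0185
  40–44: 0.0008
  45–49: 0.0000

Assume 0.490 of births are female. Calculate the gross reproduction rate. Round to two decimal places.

Proportion female at birth = 0.490.
Sum of ASFRs = 0.0993 + 0.3313 + 0.3500 + 0.1267 + 0.0185 + 0.0008 + 0.0000 = 0.9266
TFR = 5 × 0.9266 = 4.633
GRR = 0.490 × 4.633 = 2.27017

2.27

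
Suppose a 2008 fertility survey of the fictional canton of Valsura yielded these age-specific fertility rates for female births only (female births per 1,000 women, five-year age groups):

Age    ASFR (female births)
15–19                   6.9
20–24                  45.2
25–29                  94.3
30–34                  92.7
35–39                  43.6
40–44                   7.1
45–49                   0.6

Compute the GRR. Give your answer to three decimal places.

Sum of female ASFRs = 6.9 + 45.2 + 94.3 + 92.7 + 43.6 + 7.1 + 0.6 = 290.4
GRR = 5 × 290.4 / 1000 = 1.452

1.452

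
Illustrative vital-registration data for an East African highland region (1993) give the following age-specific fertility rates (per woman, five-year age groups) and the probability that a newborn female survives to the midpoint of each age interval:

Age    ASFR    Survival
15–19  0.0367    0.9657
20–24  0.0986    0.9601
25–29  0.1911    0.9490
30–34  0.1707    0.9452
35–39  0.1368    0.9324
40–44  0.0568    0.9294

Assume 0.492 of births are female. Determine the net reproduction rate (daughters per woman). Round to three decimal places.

1.607

Proportion female at birth = 0.492.
Survival-weighted fertility by age (5·fₓ·Sₓ):
  15–19: 5 × 0.0367 × 0.9657 = 0.17721
  20–24: 5 × 0.0986 × 0.9601 = 0.47333
  25–29: 5 × 0.1911 × 0.9490 = 0.90677
  30–34: 5 × 0.1707 × 0.9452 = 0.80673
  35–39: 5 × 0.1368 × 0.9324 = 0.63776
  40–44: 5 × 0.0568 × 0.9294 = 0.26395
Sum = 3.26575
NRR = 0.492 × 3.26575 = 1.60675
An NRR exceeding 1 indicates intrinsic growth under these rates.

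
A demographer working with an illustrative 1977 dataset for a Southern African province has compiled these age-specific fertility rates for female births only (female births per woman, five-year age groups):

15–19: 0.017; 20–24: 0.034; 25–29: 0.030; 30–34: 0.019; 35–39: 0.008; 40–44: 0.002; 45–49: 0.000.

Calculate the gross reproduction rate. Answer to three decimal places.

0.550

Sum of female ASFRs = 0.017 + 0.034 + 0.030 + 0.019 + 0.008 + 0.002 + 0.000 = 0.110
GRR = 5 × 0.110 = 0.55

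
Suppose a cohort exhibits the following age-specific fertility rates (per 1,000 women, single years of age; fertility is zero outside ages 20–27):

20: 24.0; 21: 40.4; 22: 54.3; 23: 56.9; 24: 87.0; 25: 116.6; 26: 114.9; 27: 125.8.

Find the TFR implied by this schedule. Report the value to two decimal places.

0.62

Sum of ASFRs = 24.0 + 40.4 + 54.3 + 56.9 + 87.0 + 116.6 + 114.9 + 125.8 = 619.9
TFR = 619.9 / 1000 = 0.6199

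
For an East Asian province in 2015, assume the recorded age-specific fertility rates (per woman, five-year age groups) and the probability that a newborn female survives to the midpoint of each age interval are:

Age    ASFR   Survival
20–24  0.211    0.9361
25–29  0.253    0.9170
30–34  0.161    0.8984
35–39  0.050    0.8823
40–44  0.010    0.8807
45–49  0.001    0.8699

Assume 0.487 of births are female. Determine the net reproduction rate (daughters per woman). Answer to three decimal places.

1.529

Proportion female at birth = 0.487.
Weighting each age-specific rate by interval width and survival:
  20–24: 5 × 0.211 × 0.9361 = 0.98759
  25–29: 5 × 0.253 × 0.9170 = 1.16001
  30–34: 5 × 0.161 × 0.8984 = 0.72321
  35–39: 5 × 0.050 × 0.8823 = 0.22058
  40–44: 5 × 0.010 × 0.8807 = 0.04404
  45–49: 5 × 0.001 × 0.8699 = 0.00435
Sum = 3.13978
NRR = 0.487 × 3.13978 = 1.52907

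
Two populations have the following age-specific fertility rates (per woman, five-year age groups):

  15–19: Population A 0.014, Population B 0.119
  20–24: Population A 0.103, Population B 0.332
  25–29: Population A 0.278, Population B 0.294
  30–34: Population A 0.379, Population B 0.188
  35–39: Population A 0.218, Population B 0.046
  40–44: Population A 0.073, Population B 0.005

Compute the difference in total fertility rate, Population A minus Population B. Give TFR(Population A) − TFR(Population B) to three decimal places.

Population A:
  Sum of ASFRs = 0.014 + 0.103 + 0.278 + 0.379 + 0.218 + 0.073 = 1.065
  TFR = 5 × 1.065 = 5.325
Population B:
  Sum of ASFRs = 0.119 + 0.332 + 0.294 + 0.188 + 0.046 + 0.005 = 0.984
  TFR = 5 × 0.984 = 4.92
Difference = 5.325 − 4.92 = 0.405

0.405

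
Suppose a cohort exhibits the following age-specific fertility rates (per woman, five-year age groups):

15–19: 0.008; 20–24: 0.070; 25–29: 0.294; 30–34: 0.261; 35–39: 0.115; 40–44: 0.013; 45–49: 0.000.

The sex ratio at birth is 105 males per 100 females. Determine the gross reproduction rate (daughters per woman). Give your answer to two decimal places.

1.86

Proportion female at birth = 100 / (100 + 105) = 0.48780.
Sum of ASFRs = 0.008 + 0.070 + 0.294 + 0.261 + 0.115 + 0.013 + 0.000 = 0.761
TFR = 5 × 0.761 = 3.805
GRR = 0.48780 × 3.805 = 1.85608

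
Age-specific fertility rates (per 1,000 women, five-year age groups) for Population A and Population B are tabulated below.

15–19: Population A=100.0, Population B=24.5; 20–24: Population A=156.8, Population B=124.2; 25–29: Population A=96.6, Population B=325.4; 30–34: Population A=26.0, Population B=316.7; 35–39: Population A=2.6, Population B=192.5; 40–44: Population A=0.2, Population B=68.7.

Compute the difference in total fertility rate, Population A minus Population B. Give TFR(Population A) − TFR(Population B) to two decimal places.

Population A:
  Sum of ASFRs = 100.0 + 156.8 + 96.6 + 26.0 + 2.6 + 0.2 = 382.2
  TFR = 5 × 382.2 / 1000 = 1.911
Population B:
  Sum of ASFRs = 24.5 + 124.2 + 325.4 + 316.7 + 192.5 + 68.7 = 1052.0
  TFR = 5 × 1052.0 / 1000 = 5.26
Difference = 1.911 − 5.26 = -3.349

-3.35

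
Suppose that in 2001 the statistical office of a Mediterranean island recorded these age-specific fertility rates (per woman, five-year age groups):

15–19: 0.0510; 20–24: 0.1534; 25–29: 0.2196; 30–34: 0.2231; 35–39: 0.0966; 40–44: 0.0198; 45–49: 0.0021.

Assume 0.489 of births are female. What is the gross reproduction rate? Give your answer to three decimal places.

1.872

Proportion female at birth = 0.489.
Sum of ASFRs = 0.0510 + 0.1534 + 0.2196 + 0.2231 + 0.0966 + 0.0198 + 0.0021 = 0.7656
TFR = 5 × 0.7656 = 3.828
GRR = 0.489 × 3.828 = 1.87189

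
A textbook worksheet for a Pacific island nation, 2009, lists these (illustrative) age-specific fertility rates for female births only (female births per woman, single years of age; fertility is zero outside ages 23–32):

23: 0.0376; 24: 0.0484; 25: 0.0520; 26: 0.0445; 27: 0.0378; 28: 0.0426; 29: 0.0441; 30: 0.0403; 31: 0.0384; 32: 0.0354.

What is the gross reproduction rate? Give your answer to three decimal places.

Sum of female ASFRs = 0.0376 + 0.0484 + 0.0520 + 0.0445 + 0.0378 + 0.0426 + 0.0441 + 0.0403 + 0.0384 + 0.0354 = 0.4211
GRR = 0.4211

0.421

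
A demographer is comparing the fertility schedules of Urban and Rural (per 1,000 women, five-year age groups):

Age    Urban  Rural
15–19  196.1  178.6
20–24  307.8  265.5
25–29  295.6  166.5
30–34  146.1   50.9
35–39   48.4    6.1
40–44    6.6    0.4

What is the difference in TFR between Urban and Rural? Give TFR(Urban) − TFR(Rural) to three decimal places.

Urban:
  Sum of ASFRs = 196.1 + 307.8 + 295.6 + 146.1 + 48.4 + 6.6 = 1000.6
  TFR = 5 × 1000.6 / 1000 = 5.003
Rural:
  Sum of ASFRs = 178.6 + 265.5 + 166.5 + 50.9 + 6.1 + 0.4 = 668.0
  TFR = 5 × 668.0 / 1000 = 3.34
Difference = 5.003 − 3.34 = 1.663

1.663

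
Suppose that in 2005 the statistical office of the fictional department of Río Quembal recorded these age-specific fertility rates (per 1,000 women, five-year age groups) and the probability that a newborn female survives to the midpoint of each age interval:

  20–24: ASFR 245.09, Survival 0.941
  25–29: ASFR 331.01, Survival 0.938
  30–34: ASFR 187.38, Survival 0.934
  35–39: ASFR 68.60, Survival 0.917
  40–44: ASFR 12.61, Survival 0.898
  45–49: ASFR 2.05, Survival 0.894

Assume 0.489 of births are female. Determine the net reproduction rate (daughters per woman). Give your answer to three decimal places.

Proportion female at birth = 0.489.
Survival-weighted fertility by age (5·fₓ·Sₓ):
  20–24: 5 × 245.09/1000 × 0.941 = 1.15315
  25–29: 5 × 331.01/1000 × 0.938 = 1.55244
  30–34: 5 × 187.38/1000 × 0.934 = 0.87506
  35–39: 5 × 68.60/1000 × 0.917 = 0.31453
  40–44: 5 × 12.61/1000 × 0.898 = 0.05662
  45–49: 5 × 2.05/1000 × 0.894 = 0.00916
Sum = 3.96096
NRR = 0.489 × 3.96096 = 1.93691
An NRR exceeding 1 indicates intrinsic growth under these rates.

1.937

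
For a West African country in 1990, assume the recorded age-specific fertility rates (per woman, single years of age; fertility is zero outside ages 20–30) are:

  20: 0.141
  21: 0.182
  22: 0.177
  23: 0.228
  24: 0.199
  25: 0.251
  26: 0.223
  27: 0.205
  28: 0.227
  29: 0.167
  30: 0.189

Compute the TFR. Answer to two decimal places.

Sum of ASFRs = 0.141 + 0.182 + 0.177 + 0.228 + 0.199 + 0.251 + 0.223 + 0.205 + 0.227 + 0.167 + 0.189 = 2.189
TFR = 2.189

2.19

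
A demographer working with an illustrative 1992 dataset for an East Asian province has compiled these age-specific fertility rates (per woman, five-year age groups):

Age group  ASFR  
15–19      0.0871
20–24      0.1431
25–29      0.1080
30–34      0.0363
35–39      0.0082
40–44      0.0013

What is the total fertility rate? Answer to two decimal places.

1.92

Sum of ASFRs = 0.0871 + 0.1431 + 0.1080 + 0.0363 + 0.0082 + 0.0013 = 0.3840
TFR = 5 × 0.3840 = 1.92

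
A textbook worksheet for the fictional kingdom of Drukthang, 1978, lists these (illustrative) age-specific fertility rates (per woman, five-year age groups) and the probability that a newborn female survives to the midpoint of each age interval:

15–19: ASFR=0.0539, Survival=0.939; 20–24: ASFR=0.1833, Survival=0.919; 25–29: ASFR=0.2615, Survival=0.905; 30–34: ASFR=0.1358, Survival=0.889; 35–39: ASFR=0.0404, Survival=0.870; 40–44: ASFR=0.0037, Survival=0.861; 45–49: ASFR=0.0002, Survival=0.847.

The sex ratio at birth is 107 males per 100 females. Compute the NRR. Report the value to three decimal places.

Proportion female at birth = 100 / (100 + 107) = 0.48309.
Weighting each age-specific rate by interval width and survival:
  15–19: 5 × 0.0539 × 0.939 = 0.25306
  20–24: 5 × 0.1833 × 0.919 = 0.84226
  25–29: 5 × 0.2615 × 0.905 = 1.18329
  30–34: 5 × 0.1358 × 0.889 = 0.60363
  35–39: 5 × 0.0404 × 0.870 = 0.17574
  40–44: 5 × 0.0037 × 0.861 = 0.01593
  45–49: 5 × 0.0002 × 0.847 = 0.00085
Sum = 3.07476
NRR = 0.48309 × 3.07476 = 1.48539
With NRR above 1 the population is above replacement fertility.

1.485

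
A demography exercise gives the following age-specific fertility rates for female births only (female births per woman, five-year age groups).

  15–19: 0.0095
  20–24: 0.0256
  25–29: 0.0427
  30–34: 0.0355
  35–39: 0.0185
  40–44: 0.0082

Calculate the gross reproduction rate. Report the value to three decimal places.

0.700

Sum of female ASFRs = 0.0095 + 0.0256 + 0.0427 + 0.0355 + 0.0185 + 0.0082 = 0.1400
GRR = 5 × 0.1400 = 0.7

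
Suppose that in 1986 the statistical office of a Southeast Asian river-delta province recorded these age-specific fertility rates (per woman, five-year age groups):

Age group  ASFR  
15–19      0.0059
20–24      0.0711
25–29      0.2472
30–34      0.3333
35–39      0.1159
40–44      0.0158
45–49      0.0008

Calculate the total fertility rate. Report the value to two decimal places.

3.95

Sum of ASFRs = 0.0059 + 0.0711 + 0.2472 + 0.3333 + 0.1159 + 0.0158 + 0.0008 = 0.7900
TFR = 5 × 0.7900 = 3.95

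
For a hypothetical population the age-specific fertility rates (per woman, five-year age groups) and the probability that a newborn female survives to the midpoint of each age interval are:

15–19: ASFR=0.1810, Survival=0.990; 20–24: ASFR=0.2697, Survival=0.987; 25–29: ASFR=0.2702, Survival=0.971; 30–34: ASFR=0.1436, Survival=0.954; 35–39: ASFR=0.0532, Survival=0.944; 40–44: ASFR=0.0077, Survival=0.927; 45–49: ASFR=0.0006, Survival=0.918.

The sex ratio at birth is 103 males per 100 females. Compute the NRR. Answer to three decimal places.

2.223

Proportion female at birth = 100 / (100 + 103) = 0.49261.
Per-age-group product (5 × ASFR × survival probability):
  15–19: 5 × 0.1810 × 0.990 = 0.89595
  20–24: 5 × 0.2697 × 0.987 = 1.33097
  25–29: 5 × 0.2702 × 0.971 = 1.31182
  30–34: 5 × 0.1436 × 0.954 = 0.68497
  35–39: 5 × 0.0532 × 0.944 = 0.25110
  40–44: 5 × 0.0077 × 0.927 = 0.03569
  45–49: 5 × 0.0006 × 0.918 = 0.00275
Sum = 4.51325
NRR = 0.49261 × 4.51325 = 2.22327
NRR > 1, so each generation more than replaces itself.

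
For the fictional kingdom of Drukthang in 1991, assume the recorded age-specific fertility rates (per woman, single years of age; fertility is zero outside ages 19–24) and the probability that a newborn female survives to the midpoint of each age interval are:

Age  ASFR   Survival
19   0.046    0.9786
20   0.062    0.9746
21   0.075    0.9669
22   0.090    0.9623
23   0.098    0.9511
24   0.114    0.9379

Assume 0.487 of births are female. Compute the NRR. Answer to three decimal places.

Proportion female at birth = 0.487.
Per-age-group product (1 × ASFR × survival probability):
  19: 1 × 0.046 × 0.9786 = 0.04502
  20: 1 × 0.062 × 0.9746 = 0.06043
  21: 1 × 0.075 × 0.9669 = 0.07252
  22: 1 × 0.090 × 0.9623 = 0.08661
  23: 1 × 0.098 × 0.9511 = 0.09321
  24: 1 × 0.114 × 0.9379 = 0.10692
Sum = 0.46471
NRR = 0.487 × 0.46471 = 0.22631
NRR < 1, so the cohort does not fully replace itself.

0.226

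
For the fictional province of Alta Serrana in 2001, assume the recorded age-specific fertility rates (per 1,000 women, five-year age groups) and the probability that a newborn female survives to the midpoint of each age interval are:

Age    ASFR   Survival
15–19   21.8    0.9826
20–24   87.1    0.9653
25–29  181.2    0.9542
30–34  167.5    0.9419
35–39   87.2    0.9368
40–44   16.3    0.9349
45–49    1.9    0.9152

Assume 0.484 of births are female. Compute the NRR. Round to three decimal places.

Proportion female at birth = 0.484.
Survival-weighted fertility by age (5·fₓ·Sₓ):
  15–19: 5 × 21.8/1000 × 0.9826 = 0.10710
  20–24: 5 × 87.1/1000 × 0.9653 = 0.42039
  25–29: 5 × 181.2/1000 × 0.9542 = 0.86451
  30–34: 5 × 167.5/1000 × 0.9419 = 0.78884
  35–39: 5 × 87.2/1000 × 0.9368 = 0.40844
  40–44: 5 × 16.3/1000 × 0.9349 = 0.07619
  45–49: 5 × 1.9/1000 × 0.9152 = 0.00869
Sum = 2.67416
NRR = 0.484 × 2.67416 = 1.29429
With NRR above 1 the population is above replacement fertility.

1.294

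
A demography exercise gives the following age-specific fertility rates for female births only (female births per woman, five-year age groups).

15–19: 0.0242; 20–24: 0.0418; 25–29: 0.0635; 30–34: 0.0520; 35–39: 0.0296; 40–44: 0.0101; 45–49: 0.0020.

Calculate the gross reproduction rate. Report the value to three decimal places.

1.116

Sum of female ASFRs = 0.0242 + 0.0418 + 0.0635 + 0.0520 + 0.0296 + 0.0101 + 0.0020 = 0.2232
GRR = 5 × 0.2232 = 1.116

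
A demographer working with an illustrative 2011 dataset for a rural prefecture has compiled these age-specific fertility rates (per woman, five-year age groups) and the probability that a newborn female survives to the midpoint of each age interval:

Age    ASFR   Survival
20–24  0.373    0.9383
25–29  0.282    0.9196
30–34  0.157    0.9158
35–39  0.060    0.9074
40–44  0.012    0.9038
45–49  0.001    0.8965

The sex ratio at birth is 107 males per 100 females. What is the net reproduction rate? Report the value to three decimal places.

1.979

Proportion female at birth = 100 / (100 + 107) = 0.48309.
Weighting each age-specific rate by interval width and survival:
  20–24: 5 × 0.373 × 0.9383 = 1.74993
  25–29: 5 × 0.282 × 0.9196 = 1.29664
  30–34: 5 × 0.157 × 0.9158 = 0.71890
  35–39: 5 × 0.060 × 0.9074 = 0.27222
  40–44: 5 × 0.012 × 0.9038 = 0.05423
  45–49: 5 × 0.001 × 0.8965 = 0.00448
Sum = 4.09640
NRR = 0.48309 × 4.09640 = 1.97893
NRR > 1, so each generation more than replaces itself.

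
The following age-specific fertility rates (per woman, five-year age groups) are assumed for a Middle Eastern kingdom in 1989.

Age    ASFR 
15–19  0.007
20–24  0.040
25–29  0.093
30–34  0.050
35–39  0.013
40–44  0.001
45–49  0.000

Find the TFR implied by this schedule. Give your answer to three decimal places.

Sum of ASFRs = 0.007 + 0.040 + 0.093 + 0.050 + 0.013 + 0.001 + 0.000 = 0.204
TFR = 5 × 0.204 = 1.02

1.020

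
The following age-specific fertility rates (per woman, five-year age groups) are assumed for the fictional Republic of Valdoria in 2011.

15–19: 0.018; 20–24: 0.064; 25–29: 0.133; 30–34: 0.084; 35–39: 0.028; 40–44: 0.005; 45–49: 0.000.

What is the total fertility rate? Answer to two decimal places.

Sum of ASFRs = 0.018 + 0.064 + 0.133 + 0.084 + 0.028 + 0.005 + 0.000 = 0.332
TFR = 5 × 0.332 = 1.66

1.66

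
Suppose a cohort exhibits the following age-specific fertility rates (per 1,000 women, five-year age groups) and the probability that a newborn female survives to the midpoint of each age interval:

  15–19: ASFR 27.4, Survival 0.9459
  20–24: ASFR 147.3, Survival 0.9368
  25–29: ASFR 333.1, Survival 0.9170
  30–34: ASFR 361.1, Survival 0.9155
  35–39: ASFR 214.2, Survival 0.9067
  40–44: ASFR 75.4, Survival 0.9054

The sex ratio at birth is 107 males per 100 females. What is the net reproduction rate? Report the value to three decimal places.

2.566

Proportion female at birth = 100 / (100 + 107) = 0.48309.
Survival-weighted fertility by age (5·fₓ·Sₓ):
  15–19: 5 × 27.4/1000 × 0.9459 = 0.12959
  20–24: 5 × 147.3/1000 × 0.9368 = 0.68995
  25–29: 5 × 333.1/1000 × 0.9170 = 1.52726
  30–34: 5 × 361.1/1000 × 0.9155 = 1.65294
  35–39: 5 × 214.2/1000 × 0.9067 = 0.97108
  40–44: 5 × 75.4/1000 × 0.9054 = 0.34134
Sum = 5.31216
NRR = 0.48309 × 5.31216 = 2.56625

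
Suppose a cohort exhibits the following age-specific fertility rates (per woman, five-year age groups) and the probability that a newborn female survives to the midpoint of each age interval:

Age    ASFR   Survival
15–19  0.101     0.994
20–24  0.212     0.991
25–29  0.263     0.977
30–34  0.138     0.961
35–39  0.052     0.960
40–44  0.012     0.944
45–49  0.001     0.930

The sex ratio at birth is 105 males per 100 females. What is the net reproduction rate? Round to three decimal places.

1.859

Proportion female at birth = 100 / (100 + 105) = 0.48780.
Per-age-group product (5 × ASFR × survival probability):
  15–19: 5 × 0.101 × 0.994 = 0.50197
  20–24: 5 × 0.212 × 0.991 = 1.05046
  25–29: 5 × 0.263 × 0.977 = 1.28476
  30–34: 5 × 0.138 × 0.961 = 0.66309
  35–39: 5 × 0.052 × 0.960 = 0.24960
  40–44: 5 × 0.012 × 0.944 = 0.05664
  45–49: 5 × 0.001 × 0.930 = 0.00465
Sum = 3.81117
NRR = 0.48780 × 3.81117 = 1.85909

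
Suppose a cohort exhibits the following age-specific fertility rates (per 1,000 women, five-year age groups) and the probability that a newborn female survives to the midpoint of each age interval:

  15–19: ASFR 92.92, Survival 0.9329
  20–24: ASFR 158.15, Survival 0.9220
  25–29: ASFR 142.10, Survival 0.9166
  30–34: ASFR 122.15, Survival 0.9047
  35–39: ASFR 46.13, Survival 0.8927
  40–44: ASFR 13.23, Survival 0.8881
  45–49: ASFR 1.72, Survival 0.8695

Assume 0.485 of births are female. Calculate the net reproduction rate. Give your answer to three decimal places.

Proportion female at birth = 0.485.
Per-age-group product (5 × ASFR × survival probability):
  15–19: 5 × 92.92/1000 × 0.9329 = 0.43343
  20–24: 5 × 158.15/1000 × 0.9220 = 0.72907
  25–29: 5 × 142.10/1000 × 0.9166 = 0.65124
  30–34: 5 × 122.15/1000 × 0.9047 = 0.55255
  35–39: 5 × 46.13/1000 × 0.8927 = 0.20590
  40–44: 5 × 13.23/1000 × 0.8881 = 0.05875
  45–49: 5 × 1.72/1000 × 0.8695 = 0.00748
Sum = 2.63842
NRR = 0.485 × 2.63842 = 1.27963
An NRR exceeding 1 indicates intrinsic growth under these rates.

1.280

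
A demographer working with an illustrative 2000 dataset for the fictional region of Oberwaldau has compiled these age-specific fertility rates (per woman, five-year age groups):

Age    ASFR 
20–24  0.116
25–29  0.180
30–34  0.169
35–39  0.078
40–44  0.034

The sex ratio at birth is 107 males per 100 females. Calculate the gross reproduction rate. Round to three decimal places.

1.394

Proportion female at birth = 100 / (100 + 107) = 0.48309.
Sum of ASFRs = 0.116 + 0.180 + 0.169 + 0.078 + 0.034 = 0.577
TFR = 5 × 0.577 = 2.885
GRR = 0.48309 × 2.885 = 1.39371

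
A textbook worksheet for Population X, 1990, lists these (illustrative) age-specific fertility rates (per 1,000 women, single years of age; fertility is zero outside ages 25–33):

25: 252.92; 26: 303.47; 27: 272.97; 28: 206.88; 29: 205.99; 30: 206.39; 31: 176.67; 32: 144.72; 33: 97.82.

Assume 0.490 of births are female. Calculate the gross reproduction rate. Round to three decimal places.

Proportion female at birth = 0.490.
Sum of ASFRs = 252.92 + 303.47 + 272.97 + 206.88 + 205.99 + 206.39 + 176.67 + 144.72 + 97.82 = 1867.83
TFR = 1867.83 / 1000 = 1.86783
GRR = 0.490 × 1.86783 = 0.91524

0.915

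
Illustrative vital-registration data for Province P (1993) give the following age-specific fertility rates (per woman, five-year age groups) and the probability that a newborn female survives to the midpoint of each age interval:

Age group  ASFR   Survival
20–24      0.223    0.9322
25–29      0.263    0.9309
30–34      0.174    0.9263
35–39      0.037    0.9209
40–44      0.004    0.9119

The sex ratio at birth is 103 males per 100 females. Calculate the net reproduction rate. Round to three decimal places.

1.605

Proportion female at birth = 100 / (100 + 103) = 0.49261.
Survival-weighted fertility by age (5·fₓ·Sₓ):
  20–24: 5 × 0.223 × 0.9322 = 1.03940
  25–29: 5 × 0.263 × 0.9309 = 1.22413
  30–34: 5 × 0.174 × 0.9263 = 0.80588
  35–39: 5 × 0.037 × 0.9209 = 0.17037
  40–44: 5 × 0.004 × 0.9119 = 0.01824
Sum = 3.25802
NRR = 0.49261 × 3.25802 = 1.60493
NRR > 1, so each generation more than replaces itself.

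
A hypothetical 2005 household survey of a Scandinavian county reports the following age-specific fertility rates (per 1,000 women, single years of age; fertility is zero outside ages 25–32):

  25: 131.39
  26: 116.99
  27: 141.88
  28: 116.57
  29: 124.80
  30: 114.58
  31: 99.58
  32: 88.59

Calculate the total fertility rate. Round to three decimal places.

Sum of ASFRs = 131.39 + 116.99 + 141.88 + 116.57 + 124.80 + 114.58 + 99.58 + 88.59 = 934.38
TFR = 934.38 / 1000 = 0.93438

0.934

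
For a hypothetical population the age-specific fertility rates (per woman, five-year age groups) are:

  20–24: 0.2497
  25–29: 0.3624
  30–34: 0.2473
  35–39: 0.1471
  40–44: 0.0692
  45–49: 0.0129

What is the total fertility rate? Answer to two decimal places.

5.44

Sum of ASFRs = 0.2497 + 0.3624 + 0.2473 + 0.1471 + 0.0692 + 0.0129 = 1.0886
TFR = 5 × 1.0886 = 5.443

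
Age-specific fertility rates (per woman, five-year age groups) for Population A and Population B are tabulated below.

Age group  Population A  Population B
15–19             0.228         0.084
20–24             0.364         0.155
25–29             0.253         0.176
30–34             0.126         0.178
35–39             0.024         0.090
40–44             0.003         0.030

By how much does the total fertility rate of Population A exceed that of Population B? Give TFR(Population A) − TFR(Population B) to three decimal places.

1.425

Population A:
  Sum of ASFRs = 0.228 + 0.364 + 0.253 + 0.126 + 0.024 + 0.003 = 0.998
  TFR = 5 × 0.998 = 4.99
Population B:
  Sum of ASFRs = 0.084 + 0.155 + 0.176 + 0.178 + 0.090 + 0.030 = 0.713
  TFR = 5 × 0.713 = 3.565
Difference = 4.99 − 3.565 = 1.425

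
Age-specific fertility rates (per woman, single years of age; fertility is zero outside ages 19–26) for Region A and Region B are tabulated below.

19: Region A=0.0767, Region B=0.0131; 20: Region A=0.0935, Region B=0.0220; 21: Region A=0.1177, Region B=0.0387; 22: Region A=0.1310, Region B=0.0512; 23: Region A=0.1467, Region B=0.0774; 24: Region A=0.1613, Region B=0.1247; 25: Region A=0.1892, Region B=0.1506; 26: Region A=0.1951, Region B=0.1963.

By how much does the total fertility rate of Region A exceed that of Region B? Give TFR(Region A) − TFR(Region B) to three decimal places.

0.437

Region A:
  Sum of ASFRs = 0.0767 + 0.0935 + 0.1177 + 0.1310 + 0.1467 + 0.1613 + 0.1892 + 0.1951 = 1.1112
  TFR = 1.1112
Region B:
  Sum of ASFRs = 0.0131 + 0.0220 + 0.0387 + 0.0512 + 0.0774 + 0.1247 + 0.1506 + 0.1963 = 0.6740
  TFR = 0.674
Difference = 1.1112 − 0.674 = 0.4372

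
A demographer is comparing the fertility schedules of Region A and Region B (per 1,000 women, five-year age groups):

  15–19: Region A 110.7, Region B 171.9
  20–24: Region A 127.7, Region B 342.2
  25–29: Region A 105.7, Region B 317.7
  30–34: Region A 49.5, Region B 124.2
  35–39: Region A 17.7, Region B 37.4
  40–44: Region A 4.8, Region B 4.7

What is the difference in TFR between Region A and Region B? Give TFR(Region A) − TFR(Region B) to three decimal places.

-2.910

Region A:
  Sum of ASFRs = 110.7 + 127.7 + 105.7 + 49.5 + 17.7 + 4.8 = 416.1
  TFR = 5 × 416.1 / 1000 = 2.0805
Region B:
  Sum of ASFRs = 171.9 + 342.2 + 317.7 + 124.2 + 37.4 + 4.7 = 998.1
  TFR = 5 × 998.1 / 1000 = 4.9905
Difference = 2.0805 − 4.9905 = -2.91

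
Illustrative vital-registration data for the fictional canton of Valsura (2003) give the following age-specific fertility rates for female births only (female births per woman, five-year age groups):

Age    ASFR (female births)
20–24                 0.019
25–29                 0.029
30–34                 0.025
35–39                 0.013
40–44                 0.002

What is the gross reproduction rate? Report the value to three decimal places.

Sum of female ASFRs = 0.019 + 0.029 + 0.025 + 0.013 + 0.002 = 0.088
GRR = 5 × 0.088 = 0.44

0.440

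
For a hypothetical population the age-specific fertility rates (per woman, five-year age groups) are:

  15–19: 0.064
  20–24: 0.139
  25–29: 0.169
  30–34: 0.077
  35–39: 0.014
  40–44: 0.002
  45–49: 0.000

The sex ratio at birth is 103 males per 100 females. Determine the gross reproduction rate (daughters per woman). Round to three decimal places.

1.145

Proportion female at birth = 100 / (100 + 103) = 0.49261.
Sum of ASFRs = 0.064 + 0.139 + 0.169 + 0.077 + 0.014 + 0.002 + 0.000 = 0.465
TFR = 5 × 0.465 = 2.325
GRR = 0.49261 × 2.325 = 1.14532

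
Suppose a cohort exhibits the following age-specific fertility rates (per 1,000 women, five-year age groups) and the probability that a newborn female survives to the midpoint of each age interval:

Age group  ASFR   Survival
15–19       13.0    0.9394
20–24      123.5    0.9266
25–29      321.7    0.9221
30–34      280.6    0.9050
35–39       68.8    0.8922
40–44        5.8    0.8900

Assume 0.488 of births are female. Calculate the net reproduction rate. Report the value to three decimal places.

Proportion female at birth = 0.488.
Per-age-group product (5 × ASFR × survival probability):
  15–19: 5 × 13.0/1000 × 0.9394 = 0.06106
  20–24: 5 × 123.5/1000 × 0.9266 = 0.57218
  25–29: 5 × 321.7/1000 × 0.9221 = 1.48320
  30–34: 5 × 280.6/1000 × 0.9050 = 1.26972
  35–39: 5 × 68.8/1000 × 0.8922 = 0.30692
  40–44: 5 × 5.8/1000 × 0.8900 = 0.02581
Sum = 3.71889
NRR = 0.488 × 3.71889 = 1.81482
An NRR exceeding 1 indicates intrinsic growth under these rates.

1.815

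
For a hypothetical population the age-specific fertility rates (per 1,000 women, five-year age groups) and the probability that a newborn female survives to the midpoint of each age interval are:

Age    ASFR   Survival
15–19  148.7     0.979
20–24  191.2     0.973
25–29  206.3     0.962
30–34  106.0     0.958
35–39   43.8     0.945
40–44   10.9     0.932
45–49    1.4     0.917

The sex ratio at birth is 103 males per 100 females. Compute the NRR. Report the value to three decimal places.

1.686

Proportion female at birth = 100 / (100 + 103) = 0.49261.
Each age group contributes 5 × ASFR × survival:
  15–19: 5 × 148.7/1000 × 0.979 = 0.72789
  20–24: 5 × 191.2/1000 × 0.973 = 0.93019
  25–29: 5 × 206.3/1000 × 0.962 = 0.99230
  30–34: 5 × 106.0/1000 × 0.958 = 0.50774
  35–39: 5 × 43.8/1000 × 0.945 = 0.20696
  40–44: 5 × 10.9/1000 × 0.932 = 0.05079
  45–49: 5 × 1.4/1000 × 0.917 = 0.00642
Sum = 3.42229
NRR = 0.49261 × 3.42229 = 1.68585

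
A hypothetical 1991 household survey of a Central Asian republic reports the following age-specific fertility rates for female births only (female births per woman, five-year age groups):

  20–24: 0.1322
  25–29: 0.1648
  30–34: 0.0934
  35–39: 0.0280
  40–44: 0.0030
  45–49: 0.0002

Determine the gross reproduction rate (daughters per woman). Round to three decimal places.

2.108

Sum of female ASFRs = 0.1322 + 0.1648 + 0.0934 + 0.0280 + 0.0030 + 0.0002 = 0.4216
GRR = 5 × 0.4216 = 2.108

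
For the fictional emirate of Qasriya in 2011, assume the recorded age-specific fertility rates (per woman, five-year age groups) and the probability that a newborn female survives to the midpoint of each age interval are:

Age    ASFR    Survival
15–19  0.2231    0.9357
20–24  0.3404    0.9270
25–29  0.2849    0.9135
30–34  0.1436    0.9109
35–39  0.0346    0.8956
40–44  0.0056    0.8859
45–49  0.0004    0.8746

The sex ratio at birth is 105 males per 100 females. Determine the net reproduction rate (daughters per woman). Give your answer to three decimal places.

Proportion female at birth = 100 / (100 + 105) = 0.48780.
Survival-weighted fertility by age (5·fₓ·Sₓ):
  15–19: 5 × 0.2231 × 0.9357 = 1.04377
  20–24: 5 × 0.3404 × 0.9270 = 1.57775
  25–29: 5 × 0.2849 × 0.9135 = 1.30128
  30–34: 5 × 0.1436 × 0.9109 = 0.65403
  35–39: 5 × 0.0346 × 0.8956 = 0.15494
  40–44: 5 × 0.0056 × 0.8859 = 0.02481
  45–49: 5 × 0.0004 × 0.8746 = 0.00175
Sum = 4.75833
NRR = 0.48780 × 4.75833 = 2.32111
With NRR above 1 the population is above replacement fertility.

2.321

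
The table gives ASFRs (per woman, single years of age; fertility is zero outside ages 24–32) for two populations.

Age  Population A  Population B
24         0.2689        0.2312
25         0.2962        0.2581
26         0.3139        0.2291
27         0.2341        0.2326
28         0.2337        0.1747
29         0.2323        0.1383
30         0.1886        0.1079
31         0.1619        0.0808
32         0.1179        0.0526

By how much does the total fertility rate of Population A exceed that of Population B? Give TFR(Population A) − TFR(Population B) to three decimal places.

0.542

Population A:
  Sum of ASFRs = 0.2689 + 0.2962 + 0.3139 + 0.2341 + 0.2337 + 0.2323 + 0.1886 + 0.1619 + 0.1179 = 2.0475
  TFR = 2.0475
Population B:
  Sum of ASFRs = 0.2312 + 0.2581 + 0.2291 + 0.2326 + 0.1747 + 0.1383 + 0.1079 + 0.0808 + 0.0526 = 1.5053
  TFR = 1.5053
Difference = 2.0475 − 1.5053 = 0.5422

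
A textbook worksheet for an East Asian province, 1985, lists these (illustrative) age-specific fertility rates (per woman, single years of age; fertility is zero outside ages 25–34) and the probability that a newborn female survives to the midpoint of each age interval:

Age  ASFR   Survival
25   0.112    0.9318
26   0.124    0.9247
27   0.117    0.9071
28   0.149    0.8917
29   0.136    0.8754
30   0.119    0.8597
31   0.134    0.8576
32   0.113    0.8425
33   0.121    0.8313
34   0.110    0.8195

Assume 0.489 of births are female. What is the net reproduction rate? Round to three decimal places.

Proportion female at birth = 0.489.
Per-age-group product (1 × ASFR × survival probability):
  25: 1 × 0.112 × 0.9318 = 0.10436
  26: 1 × 0.124 × 0.9247 = 0.11466
  27: 1 × 0.117 × 0.9071 = 0.10613
  28: 1 × 0.149 × 0.8917 = 0.13286
  29: 1 × 0.136 × 0.8754 = 0.11905
  30: 1 × 0.119 × 0.8597 = 0.10230
  31: 1 × 0.134 × 0.8576 = 0.11492
  32: 1 × 0.113 × 0.8425 = 0.09520
  33: 1 × 0.121 × 0.8313 = 0.10059
  34: 1 × 0.110 × 0.8195 = 0.09015
Sum = 1.08022
NRR = 0.489 × 1.08022 = 0.52823
NRR < 1, so the cohort does not fully replace itself.

0.528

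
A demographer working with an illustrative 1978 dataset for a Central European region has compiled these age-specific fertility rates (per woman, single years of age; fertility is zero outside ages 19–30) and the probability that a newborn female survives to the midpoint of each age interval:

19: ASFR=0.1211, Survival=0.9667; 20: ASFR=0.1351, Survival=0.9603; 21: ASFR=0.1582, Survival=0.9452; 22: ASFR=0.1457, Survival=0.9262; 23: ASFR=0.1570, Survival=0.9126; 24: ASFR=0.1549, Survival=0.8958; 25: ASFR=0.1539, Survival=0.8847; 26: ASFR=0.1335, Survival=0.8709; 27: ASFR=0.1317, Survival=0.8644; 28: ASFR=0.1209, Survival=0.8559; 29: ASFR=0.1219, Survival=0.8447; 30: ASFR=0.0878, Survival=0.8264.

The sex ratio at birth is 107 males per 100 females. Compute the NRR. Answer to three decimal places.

0.705

Proportion female at birth = 100 / (100 + 107) = 0.48309.
Each age group contributes 1 × ASFR × survival:
  19: 1 × 0.1211 × 0.9667 = 0.11707
  20: 1 × 0.1351 × 0.9603 = 0.12974
  21: 1 × 0.1582 × 0.9452 = 0.14953
  22: 1 × 0.1457 × 0.9262 = 0.13495
  23: 1 × 0.1570 × 0.9126 = 0.14328
  24: 1 × 0.1549 × 0.8958 = 0.13876
  25: 1 × 0.1539 × 0.8847 = 0.13616
  26: 1 × 0.1335 × 0.8709 = 0.11627
  27: 1 × 0.1317 × 0.8644 = 0.11384
  28: 1 × 0.1209 × 0.8559 = 0.10348
  29: 1 × 0.1219 × 0.8447 = 0.10297
  30: 1 × 0.0878 × 0.8264 = 0.07256
Sum = 1.45861
NRR = 0.48309 × 1.45861 = 0.70464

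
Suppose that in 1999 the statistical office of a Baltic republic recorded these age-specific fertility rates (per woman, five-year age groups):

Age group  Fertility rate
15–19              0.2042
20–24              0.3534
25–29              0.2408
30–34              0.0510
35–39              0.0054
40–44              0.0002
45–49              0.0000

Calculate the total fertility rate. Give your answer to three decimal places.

4.275

Sum of ASFRs = 0.2042 + 0.3534 + 0.2408 + 0.0510 + 0.0054 + 0.0002 + 0.0000 = 0.8550
TFR = 5 × 0.8550 = 4.275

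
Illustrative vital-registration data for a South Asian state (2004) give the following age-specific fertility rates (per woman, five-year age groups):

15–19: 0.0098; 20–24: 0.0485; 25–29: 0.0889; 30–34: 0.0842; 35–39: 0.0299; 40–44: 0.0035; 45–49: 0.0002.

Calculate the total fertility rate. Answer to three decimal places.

1.325

Sum of ASFRs = 0.0098 + 0.0485 + 0.0889 + 0.0842 + 0.0299 + 0.0035 + 0.0002 = 0.2650
TFR = 5 × 0.2650 = 1.325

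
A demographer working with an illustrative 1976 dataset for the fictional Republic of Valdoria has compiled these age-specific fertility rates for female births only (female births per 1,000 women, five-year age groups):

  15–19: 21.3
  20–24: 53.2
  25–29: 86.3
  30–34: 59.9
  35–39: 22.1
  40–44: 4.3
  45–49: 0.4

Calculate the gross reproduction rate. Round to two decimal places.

1.24

Sum of female ASFRs = 21.3 + 53.2 + 86.3 + 59.9 + 22.1 + 4.3 + 0.4 = 247.5
GRR = 5 × 247.5 / 1000 = 1.2375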